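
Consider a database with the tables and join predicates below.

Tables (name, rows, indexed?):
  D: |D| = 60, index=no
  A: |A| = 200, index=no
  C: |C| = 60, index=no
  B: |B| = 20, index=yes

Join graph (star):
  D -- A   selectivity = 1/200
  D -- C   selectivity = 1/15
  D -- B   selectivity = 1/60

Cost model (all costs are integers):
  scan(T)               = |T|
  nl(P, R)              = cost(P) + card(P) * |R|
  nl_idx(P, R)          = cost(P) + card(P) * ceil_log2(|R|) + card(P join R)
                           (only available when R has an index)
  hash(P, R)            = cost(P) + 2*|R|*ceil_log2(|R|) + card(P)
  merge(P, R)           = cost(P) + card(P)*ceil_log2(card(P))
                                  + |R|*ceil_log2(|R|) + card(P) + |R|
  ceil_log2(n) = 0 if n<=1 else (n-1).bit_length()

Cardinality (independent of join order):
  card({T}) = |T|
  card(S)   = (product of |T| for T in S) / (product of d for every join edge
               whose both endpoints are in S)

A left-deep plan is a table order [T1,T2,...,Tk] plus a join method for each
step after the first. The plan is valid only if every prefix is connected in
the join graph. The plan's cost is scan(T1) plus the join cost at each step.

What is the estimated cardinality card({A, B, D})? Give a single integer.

20

Tables in S: A(200), B(20), D(60)
Edges inside S: D-A(d=200), D-B(d=60)
numerator = 200 * 20 * 60 = 240000
denominator = 200 * 60 = 12000
card(S) = 240000 / 12000 = 20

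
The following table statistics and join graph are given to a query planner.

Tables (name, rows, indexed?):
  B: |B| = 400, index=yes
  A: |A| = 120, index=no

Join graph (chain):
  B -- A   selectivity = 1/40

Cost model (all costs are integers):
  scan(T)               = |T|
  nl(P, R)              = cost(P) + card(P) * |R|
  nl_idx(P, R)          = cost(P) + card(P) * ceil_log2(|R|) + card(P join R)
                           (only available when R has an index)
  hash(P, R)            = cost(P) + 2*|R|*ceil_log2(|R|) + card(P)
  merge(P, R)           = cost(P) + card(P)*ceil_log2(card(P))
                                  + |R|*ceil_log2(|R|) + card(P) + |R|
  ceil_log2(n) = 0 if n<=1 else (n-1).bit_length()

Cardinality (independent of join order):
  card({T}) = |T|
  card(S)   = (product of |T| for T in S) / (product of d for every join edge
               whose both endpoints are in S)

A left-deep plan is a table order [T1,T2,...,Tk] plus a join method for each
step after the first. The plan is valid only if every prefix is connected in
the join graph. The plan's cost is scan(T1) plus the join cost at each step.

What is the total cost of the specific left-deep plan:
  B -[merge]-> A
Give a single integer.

step 1: scan B: cost=400, card=400
step 2: join A via merge
    card(P join A) = 400*120/(40) = 1200
    cost = 400 + 400*9 + 120*7 + 400 + 120 = 5360

5360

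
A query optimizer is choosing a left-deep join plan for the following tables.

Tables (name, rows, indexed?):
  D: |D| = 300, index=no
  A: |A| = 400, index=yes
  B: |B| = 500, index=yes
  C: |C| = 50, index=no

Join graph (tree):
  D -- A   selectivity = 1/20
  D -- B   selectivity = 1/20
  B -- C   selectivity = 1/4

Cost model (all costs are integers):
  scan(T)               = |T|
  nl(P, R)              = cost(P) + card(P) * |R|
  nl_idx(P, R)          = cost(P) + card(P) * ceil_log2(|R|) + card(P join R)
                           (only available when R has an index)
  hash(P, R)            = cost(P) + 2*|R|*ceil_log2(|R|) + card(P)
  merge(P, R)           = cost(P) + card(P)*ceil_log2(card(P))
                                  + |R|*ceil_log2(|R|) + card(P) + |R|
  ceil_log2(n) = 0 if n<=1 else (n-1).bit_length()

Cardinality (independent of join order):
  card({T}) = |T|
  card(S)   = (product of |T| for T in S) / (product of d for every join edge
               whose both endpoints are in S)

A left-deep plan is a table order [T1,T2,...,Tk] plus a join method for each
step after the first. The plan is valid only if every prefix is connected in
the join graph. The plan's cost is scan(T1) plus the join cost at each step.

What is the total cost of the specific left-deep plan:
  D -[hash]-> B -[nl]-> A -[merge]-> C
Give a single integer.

5859950

step 1: scan D: cost=300, card=300
step 2: join B via hash
    card(P join B) = 300*500/(20) = 7500
    cost = 300 + 2*500*9 + 300 = 9600
step 3: join A via nl
    card(P join A) = 7500*400/(20) = 150000
    cost = 9600 + 7500*400 = 3009600
step 4: join C via merge
    card(P join C) = 150000*50/(4) = 1875000
    cost = 3009600 + 150000*18 + 50*6 + 150000 + 50 = 5859950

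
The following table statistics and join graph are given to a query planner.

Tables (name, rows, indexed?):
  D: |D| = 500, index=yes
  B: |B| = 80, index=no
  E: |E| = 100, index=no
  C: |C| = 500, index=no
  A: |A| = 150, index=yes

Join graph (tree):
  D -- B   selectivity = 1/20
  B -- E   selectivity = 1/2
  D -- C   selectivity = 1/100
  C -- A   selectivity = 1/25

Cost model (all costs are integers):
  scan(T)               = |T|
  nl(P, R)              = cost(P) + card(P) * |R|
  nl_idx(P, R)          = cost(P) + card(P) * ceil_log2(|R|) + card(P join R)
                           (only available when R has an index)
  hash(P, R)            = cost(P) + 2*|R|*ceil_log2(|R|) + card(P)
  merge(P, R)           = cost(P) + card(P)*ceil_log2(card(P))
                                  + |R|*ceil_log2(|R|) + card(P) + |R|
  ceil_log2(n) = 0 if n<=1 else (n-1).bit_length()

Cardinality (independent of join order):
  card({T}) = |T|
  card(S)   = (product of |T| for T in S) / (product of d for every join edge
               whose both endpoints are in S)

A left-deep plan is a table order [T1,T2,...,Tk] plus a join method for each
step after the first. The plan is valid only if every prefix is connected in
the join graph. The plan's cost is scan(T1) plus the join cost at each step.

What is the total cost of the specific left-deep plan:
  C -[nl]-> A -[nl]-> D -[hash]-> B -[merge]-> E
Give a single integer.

2612420

step 1: scan C: cost=500, card=500
step 2: join A via nl
    card(P join A) = 500*150/(25) = 3000
    cost = 500 + 500*150 = 75500
step 3: join D via nl
    card(P join D) = 3000*500/(100) = 15000
    cost = 75500 + 3000*500 = 1575500
step 4: join B via hash
    card(P join B) = 15000*80/(20) = 60000
    cost = 1575500 + 2*80*7 + 15000 = 1591620
step 5: join E via merge
    card(P join E) = 60000*100/(2) = 3000000
    cost = 1591620 + 60000*16 + 100*7 + 60000 + 100 = 2612420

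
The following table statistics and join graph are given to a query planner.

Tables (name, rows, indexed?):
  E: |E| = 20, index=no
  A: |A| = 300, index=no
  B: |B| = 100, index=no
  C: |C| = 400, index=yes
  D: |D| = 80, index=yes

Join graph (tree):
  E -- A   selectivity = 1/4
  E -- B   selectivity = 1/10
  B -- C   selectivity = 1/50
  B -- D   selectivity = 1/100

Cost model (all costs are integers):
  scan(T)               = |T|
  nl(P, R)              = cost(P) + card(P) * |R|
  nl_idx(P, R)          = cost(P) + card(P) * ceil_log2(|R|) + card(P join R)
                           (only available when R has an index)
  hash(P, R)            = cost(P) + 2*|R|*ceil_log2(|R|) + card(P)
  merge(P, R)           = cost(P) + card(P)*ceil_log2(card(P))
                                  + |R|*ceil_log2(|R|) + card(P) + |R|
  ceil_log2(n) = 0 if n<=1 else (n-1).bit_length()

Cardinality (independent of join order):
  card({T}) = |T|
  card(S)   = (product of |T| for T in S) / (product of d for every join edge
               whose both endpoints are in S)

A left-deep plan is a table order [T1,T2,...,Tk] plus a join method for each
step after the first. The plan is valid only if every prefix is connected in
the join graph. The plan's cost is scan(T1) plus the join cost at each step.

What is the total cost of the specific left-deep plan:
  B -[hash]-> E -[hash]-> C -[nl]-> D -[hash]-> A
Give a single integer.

step 1: scan B: cost=100, card=100
step 2: join E via hash
    card(P join E) = 100*20/(10) = 200
    cost = 100 + 2*20*5 + 100 = 400
step 3: join C via hash
    card(P join C) = 200*400/(50) = 1600
    cost = 400 + 2*400*9 + 200 = 7800
step 4: join D via nl
    card(P join D) = 1600*80/(100) = 1280
    cost = 7800 + 1600*80 = 135800
step 5: join A via hash
    card(P join A) = 1280*300/(4) = 96000
    cost = 135800 + 2*300*9 + 1280 = 142480

142480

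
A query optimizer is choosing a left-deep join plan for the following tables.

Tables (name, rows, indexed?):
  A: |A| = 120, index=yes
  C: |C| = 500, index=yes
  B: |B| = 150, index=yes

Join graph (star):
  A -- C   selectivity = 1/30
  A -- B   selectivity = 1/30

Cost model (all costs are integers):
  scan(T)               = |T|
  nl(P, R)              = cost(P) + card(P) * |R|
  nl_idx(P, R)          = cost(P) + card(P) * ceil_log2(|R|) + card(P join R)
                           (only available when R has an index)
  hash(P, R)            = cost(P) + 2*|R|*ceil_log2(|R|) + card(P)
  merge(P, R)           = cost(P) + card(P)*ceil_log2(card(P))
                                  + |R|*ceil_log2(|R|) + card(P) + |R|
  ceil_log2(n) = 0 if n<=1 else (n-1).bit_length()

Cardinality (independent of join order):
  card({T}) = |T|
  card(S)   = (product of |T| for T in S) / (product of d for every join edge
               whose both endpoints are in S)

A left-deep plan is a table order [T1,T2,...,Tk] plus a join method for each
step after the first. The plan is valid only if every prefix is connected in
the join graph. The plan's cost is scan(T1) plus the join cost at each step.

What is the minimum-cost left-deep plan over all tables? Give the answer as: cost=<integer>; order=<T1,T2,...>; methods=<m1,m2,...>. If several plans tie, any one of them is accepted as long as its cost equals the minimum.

cost=7080; order=C,A,B; methods=hash,hash

Selinger DP (subsets sized 1..n):
  {A}: scan cost=120, card=120
  {C}: scan cost=500, card=500
  {B}: scan cost=150, card=150
  {AC}: card=2000; try (A,hash)→2680, (C,nl_idx)→3200, (A,nl_idx)→6000, (C,merge)→6080, (A,merge)→6460, (C,hash)→9240 …(+2); best=2680 via (A,hash)
  {AB}: card=600; try (B,nl_idx)→1680, (A,nl_idx)→1800, (A,hash)→1980, (B,merge)→2430, (A,merge)→2460, (B,hash)→2640 …(+2); best=1680 via (B,nl_idx)
  {ABC}: card=10000; try (B,hash)→7080, (C,hash)→11280, (C,merge)→13280, (C,nl_idx)→17080, (B,merge)→28030, (B,nl_idx)→28680 …(+2); best=7080 via (B,hash)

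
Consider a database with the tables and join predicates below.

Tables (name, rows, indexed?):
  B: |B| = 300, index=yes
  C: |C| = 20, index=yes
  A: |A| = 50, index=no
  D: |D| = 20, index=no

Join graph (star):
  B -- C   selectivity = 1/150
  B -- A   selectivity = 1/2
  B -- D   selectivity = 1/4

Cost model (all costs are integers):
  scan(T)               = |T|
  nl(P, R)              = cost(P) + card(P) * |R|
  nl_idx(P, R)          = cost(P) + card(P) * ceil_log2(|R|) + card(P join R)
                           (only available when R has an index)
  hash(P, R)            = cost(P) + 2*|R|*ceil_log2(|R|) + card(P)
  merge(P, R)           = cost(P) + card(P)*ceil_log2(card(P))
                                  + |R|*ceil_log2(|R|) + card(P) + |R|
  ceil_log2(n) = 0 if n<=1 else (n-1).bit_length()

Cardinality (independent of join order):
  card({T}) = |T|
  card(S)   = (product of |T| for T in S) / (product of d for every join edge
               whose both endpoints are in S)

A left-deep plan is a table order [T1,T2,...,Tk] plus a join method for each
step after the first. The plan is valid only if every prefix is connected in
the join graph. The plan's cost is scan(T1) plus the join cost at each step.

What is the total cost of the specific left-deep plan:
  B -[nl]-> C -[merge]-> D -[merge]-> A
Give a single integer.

8850

step 1: scan B: cost=300, card=300
step 2: join C via nl
    card(P join C) = 300*20/(150) = 40
    cost = 300 + 300*20 = 6300
step 3: join D via merge
    card(P join D) = 40*20/(4) = 200
    cost = 6300 + 40*6 + 20*5 + 40 + 20 = 6700
step 4: join A via merge
    card(P join A) = 200*50/(2) = 5000
    cost = 6700 + 200*8 + 50*6 + 200 + 50 = 8850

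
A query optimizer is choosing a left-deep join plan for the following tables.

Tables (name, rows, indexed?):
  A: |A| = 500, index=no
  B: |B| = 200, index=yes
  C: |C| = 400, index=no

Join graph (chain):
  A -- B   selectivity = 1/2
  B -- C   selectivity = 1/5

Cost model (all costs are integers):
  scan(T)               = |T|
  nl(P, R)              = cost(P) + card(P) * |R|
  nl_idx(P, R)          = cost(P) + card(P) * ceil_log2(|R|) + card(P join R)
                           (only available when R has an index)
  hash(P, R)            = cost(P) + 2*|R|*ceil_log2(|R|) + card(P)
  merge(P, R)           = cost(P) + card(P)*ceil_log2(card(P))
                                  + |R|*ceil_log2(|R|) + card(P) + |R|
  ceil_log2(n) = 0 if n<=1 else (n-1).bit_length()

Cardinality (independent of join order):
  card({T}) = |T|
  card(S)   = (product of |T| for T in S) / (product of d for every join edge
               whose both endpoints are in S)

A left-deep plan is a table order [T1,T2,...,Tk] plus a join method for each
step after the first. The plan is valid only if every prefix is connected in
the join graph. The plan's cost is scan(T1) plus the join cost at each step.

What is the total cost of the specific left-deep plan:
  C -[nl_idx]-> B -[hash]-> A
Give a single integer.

44600

step 1: scan C: cost=400, card=400
step 2: join B via nl_idx
    card(P join B) = 400*200/(5) = 16000
    cost = 400 + 400*8 + 16000 = 19600
step 3: join A via hash
    card(P join A) = 16000*500/(2) = 4000000
    cost = 19600 + 2*500*9 + 16000 = 44600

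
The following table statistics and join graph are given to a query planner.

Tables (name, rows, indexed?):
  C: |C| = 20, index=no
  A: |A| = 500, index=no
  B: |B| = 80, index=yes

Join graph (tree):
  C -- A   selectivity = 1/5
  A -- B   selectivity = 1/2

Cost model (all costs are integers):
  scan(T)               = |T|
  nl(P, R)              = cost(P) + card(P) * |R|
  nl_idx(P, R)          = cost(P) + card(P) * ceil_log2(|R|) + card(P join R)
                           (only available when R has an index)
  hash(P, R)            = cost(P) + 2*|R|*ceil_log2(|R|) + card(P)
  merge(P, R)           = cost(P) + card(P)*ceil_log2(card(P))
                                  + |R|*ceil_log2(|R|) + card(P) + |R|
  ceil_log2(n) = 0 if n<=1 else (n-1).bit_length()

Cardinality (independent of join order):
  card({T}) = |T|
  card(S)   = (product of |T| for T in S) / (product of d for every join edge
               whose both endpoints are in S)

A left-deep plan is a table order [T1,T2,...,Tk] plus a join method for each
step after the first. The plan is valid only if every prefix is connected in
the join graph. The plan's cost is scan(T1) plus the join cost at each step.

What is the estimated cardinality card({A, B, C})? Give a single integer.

Tables in S: A(500), B(80), C(20)
Edges inside S: C-A(d=5), A-B(d=2)
numerator = 500 * 80 * 20 = 800000
denominator = 5 * 2 = 10
card(S) = 800000 / 10 = 80000

80000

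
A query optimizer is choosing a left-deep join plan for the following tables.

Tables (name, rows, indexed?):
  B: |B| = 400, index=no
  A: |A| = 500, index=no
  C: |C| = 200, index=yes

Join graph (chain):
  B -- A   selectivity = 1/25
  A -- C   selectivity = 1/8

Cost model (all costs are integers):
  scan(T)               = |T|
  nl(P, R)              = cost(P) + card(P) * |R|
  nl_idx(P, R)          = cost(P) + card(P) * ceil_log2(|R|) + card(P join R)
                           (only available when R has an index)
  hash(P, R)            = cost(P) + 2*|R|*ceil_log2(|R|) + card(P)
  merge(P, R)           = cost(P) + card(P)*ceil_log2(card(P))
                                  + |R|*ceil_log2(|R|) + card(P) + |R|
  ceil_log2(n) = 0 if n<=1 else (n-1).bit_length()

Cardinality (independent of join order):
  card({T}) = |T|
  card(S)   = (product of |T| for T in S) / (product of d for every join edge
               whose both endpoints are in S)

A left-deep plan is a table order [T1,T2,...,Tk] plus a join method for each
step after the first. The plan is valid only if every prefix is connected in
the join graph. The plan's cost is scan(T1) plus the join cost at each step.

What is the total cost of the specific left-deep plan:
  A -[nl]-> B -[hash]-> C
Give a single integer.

211700

step 1: scan A: cost=500, card=500
step 2: join B via nl
    card(P join B) = 500*400/(25) = 8000
    cost = 500 + 500*400 = 200500
step 3: join C via hash
    card(P join C) = 8000*200/(8) = 200000
    cost = 200500 + 2*200*8 + 8000 = 211700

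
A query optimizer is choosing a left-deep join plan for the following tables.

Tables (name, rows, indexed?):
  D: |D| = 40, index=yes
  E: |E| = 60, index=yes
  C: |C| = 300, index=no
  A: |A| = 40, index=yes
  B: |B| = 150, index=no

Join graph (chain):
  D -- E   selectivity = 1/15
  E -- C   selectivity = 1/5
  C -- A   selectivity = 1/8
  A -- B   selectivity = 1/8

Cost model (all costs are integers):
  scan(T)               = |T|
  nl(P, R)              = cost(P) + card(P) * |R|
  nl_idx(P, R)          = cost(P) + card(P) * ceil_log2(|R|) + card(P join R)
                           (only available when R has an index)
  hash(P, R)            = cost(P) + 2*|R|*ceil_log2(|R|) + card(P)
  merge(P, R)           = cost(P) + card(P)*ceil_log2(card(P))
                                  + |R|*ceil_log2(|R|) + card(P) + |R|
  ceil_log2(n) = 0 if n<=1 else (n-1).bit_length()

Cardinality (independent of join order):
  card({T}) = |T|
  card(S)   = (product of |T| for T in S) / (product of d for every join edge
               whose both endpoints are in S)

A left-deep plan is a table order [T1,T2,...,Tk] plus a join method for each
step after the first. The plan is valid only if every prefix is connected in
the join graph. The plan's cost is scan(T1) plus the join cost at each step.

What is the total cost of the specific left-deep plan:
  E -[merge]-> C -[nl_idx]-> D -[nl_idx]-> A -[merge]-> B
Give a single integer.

step 1: scan E: cost=60, card=60
step 2: join C via merge
    card(P join C) = 60*300/(5) = 3600
    cost = 60 + 60*6 + 300*9 + 60 + 300 = 3480
step 3: join D via nl_idx
    card(P join D) = 3600*40/(15) = 9600
    cost = 3480 + 3600*6 + 9600 = 34680
step 4: join A via nl_idx
    card(P join A) = 9600*40/(8) = 48000
    cost = 34680 + 9600*6 + 48000 = 140280
step 5: join B via merge
    card(P join B) = 48000*150/(8) = 900000
    cost = 140280 + 48000*16 + 150*8 + 48000 + 150 = 957630

957630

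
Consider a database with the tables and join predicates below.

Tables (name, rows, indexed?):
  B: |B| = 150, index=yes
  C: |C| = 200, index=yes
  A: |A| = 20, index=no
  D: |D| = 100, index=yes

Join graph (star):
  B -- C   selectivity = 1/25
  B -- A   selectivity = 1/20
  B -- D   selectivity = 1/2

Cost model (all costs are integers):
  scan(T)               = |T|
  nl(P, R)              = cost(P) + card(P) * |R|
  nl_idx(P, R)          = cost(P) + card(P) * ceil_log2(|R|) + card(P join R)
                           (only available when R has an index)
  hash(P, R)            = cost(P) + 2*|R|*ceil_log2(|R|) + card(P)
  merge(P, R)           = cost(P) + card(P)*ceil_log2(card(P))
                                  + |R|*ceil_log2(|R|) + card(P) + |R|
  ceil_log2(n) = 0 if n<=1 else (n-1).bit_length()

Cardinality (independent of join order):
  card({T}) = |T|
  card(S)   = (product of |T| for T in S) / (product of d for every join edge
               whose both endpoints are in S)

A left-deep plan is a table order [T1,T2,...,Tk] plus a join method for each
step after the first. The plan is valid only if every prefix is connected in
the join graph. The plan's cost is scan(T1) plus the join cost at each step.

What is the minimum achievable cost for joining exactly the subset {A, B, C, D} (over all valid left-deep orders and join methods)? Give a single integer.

Selinger DP over subsets of {A,B,C,D}:
  {B}: scan cost=150, card=150
  {C}: scan cost=200, card=200
  {A}: scan cost=20, card=20
  {D}: scan cost=100, card=100
  {BC}: card=1200; try (C,nl_idx)→2550, (B,hash)→2800, (B,nl_idx)→3000, (C,merge)→3300, (B,merge)→3350, (C,hash)→3500 …(+2); best=2550 via (C,nl_idx)
  {AB}: card=150; try (B,nl_idx)→330, (A,hash)→500, (B,merge)→1490, (A,merge)→1620, (B,hash)→2440, (B,nl)→3020 …(+1); best=330 via (B,nl_idx)
  {BD}: card=7500; try (D,hash)→1700, (B,merge)→2250, (D,merge)→2300, (B,hash)→2600, (B,nl_idx)→8400, (D,nl_idx)→8700 …(+2); best=1700 via (D,hash)
  {ABC}: card=1200; try (C,nl_idx)→2730, (C,merge)→3480, (C,hash)→3680, (A,hash)→3950, (A,merge)→17070, (A,nl)→26550 …(+1); best=2730 via (C,nl_idx)
  {BCD}: card=60000; try (D,hash)→5150, (C,hash)→12400, (D,merge)→17750, (D,nl_idx)→70950, (C,merge)→108500, (C,nl_idx)→121700 …(+2); best=5150 via (D,hash)
  {ABD}: card=7500; try (D,hash)→1880, (D,merge)→2480, (D,nl_idx)→8880, (A,hash)→9400, (D,nl)→15330, (A,merge)→106820 …(+1); best=1880 via (D,hash)
  {ABCD}: card=60000; try (D,hash)→5330, (C,hash)→12580, (D,merge)→17930, (A,hash)→65350, (D,nl_idx)→71130, (C,merge)→108680 …(+5); best=5330 via (D,hash)

5330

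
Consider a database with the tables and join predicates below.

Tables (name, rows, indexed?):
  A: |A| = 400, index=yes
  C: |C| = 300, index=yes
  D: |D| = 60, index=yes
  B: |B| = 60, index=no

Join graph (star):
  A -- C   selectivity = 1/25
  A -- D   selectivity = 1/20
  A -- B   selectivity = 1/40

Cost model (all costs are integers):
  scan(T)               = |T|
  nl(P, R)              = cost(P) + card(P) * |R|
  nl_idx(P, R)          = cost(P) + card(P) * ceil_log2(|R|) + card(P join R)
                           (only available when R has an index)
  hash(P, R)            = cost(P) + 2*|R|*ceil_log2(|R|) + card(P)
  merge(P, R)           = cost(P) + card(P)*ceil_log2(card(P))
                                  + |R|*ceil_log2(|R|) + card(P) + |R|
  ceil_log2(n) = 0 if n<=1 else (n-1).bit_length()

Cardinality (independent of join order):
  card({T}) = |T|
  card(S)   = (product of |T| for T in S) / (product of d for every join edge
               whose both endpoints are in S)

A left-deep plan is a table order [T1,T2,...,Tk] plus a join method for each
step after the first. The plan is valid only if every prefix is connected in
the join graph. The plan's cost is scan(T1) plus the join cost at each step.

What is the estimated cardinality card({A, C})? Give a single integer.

4800

Tables in S: A(400), C(300)
Edges inside S: A-C(d=25)
numerator = 400 * 300 = 120000
denominator = 25 = 25
card(S) = 120000 / 25 = 4800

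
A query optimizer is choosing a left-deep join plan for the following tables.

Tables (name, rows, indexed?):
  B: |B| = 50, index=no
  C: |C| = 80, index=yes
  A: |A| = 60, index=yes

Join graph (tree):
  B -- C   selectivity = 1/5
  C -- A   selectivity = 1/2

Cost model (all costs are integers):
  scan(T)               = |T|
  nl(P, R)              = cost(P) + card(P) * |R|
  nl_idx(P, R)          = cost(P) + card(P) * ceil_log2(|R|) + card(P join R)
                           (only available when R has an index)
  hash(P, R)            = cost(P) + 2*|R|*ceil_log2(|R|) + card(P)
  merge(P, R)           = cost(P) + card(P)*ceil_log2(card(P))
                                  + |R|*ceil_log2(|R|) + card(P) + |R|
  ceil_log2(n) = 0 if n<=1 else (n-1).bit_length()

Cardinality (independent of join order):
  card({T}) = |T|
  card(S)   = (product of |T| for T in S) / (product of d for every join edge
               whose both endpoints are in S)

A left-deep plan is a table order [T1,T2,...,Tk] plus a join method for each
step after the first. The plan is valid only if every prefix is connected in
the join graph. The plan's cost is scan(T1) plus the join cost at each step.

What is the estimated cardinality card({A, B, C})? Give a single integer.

Tables in S: A(60), B(50), C(80)
Edges inside S: B-C(d=5), C-A(d=2)
numerator = 60 * 50 * 80 = 240000
denominator = 5 * 2 = 10
card(S) = 240000 / 10 = 24000

24000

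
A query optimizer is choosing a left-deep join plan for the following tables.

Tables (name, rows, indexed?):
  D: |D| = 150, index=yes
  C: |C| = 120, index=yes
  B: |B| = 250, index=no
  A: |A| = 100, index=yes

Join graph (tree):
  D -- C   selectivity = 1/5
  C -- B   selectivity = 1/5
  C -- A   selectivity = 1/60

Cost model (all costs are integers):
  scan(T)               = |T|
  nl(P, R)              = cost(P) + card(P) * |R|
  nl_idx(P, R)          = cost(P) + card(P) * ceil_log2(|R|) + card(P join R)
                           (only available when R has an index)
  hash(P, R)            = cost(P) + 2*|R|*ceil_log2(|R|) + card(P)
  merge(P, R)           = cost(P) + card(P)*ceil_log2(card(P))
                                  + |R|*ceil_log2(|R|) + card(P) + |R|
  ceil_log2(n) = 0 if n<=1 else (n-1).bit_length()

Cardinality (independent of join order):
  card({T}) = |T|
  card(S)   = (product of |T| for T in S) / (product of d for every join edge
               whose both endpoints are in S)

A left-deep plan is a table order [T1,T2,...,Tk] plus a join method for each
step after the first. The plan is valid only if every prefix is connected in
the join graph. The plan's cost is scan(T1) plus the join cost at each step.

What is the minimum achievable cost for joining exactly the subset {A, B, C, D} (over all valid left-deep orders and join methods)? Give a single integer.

13600

Selinger DP over subsets of {A,B,C,D}:
  {D}: scan cost=150, card=150
  {C}: scan cost=120, card=120
  {B}: scan cost=250, card=250
  {A}: scan cost=100, card=100
  {CD}: card=3600; try (C,hash)→1980, (D,merge)→2430, (C,merge)→2460, (D,hash)→2640, (D,nl_idx)→4680, (C,nl_idx)→4800 …(+2); best=1980 via (C,hash)
  {BC}: card=6000; try (C,hash)→2180, (B,merge)→3330, (C,merge)→3460, (B,hash)→4240, (C,nl_idx)→8000, (B,nl)→30120 …(+1); best=2180 via (C,hash)
  {AC}: card=200; try (C,nl_idx)→1000, (A,nl_idx)→1160, (A,hash)→1640, (C,merge)→1860, (C,hash)→1880, (A,merge)→1880 …(+2); best=1000 via (C,nl_idx)
  {BCD}: card=180000; try (B,hash)→9580, (D,hash)→10580, (B,merge)→51030, (D,merge)→87530, (D,nl_idx)→230180, (B,nl)→901980 …(+1); best=9580 via (B,hash)
  {ACD}: card=6000; try (D,hash)→3600, (D,merge)→4150, (A,hash)→6980, (D,nl_idx)→8600, (D,nl)→31000, (A,nl_idx)→33180 …(+2); best=3600 via (D,hash)
  {ABC}: card=10000; try (B,merge)→5050, (B,hash)→5200, (A,hash)→9580, (B,nl)→51000, (A,nl_idx)→54180, (A,merge)→86980 …(+1); best=5050 via (B,merge)
  {ABCD}: card=300000; try (B,hash)→13600, (D,hash)→17450, (B,merge)→89850, (D,merge)→156400, (A,hash)→190980, (D,nl_idx)→385050 …(+5); best=13600 via (B,hash)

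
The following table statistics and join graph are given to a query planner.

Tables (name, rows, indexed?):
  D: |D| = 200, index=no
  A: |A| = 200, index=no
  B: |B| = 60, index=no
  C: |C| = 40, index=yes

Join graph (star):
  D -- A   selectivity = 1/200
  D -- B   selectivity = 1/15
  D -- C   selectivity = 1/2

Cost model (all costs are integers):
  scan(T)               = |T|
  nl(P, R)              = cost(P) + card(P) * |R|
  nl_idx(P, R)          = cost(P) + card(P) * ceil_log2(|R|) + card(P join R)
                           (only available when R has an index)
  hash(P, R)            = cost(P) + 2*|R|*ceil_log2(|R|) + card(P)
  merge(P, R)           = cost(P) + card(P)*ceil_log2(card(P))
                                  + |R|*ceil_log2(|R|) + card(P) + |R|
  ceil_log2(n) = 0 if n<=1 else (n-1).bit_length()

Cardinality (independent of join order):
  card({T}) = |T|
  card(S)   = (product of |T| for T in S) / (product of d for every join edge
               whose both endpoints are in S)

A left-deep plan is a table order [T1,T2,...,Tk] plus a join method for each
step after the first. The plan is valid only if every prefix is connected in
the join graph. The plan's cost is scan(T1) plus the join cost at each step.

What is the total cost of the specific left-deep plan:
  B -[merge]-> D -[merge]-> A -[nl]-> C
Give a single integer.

step 1: scan B: cost=60, card=60
step 2: join D via merge
    card(P join D) = 60*200/(15) = 800
    cost = 60 + 60*6 + 200*8 + 60 + 200 = 2280
step 3: join A via merge
    card(P join A) = 800*200/(200) = 800
    cost = 2280 + 800*10 + 200*8 + 800 + 200 = 12880
step 4: join C via nl
    card(P join C) = 800*40/(2) = 16000
    cost = 12880 + 800*40 = 44880

44880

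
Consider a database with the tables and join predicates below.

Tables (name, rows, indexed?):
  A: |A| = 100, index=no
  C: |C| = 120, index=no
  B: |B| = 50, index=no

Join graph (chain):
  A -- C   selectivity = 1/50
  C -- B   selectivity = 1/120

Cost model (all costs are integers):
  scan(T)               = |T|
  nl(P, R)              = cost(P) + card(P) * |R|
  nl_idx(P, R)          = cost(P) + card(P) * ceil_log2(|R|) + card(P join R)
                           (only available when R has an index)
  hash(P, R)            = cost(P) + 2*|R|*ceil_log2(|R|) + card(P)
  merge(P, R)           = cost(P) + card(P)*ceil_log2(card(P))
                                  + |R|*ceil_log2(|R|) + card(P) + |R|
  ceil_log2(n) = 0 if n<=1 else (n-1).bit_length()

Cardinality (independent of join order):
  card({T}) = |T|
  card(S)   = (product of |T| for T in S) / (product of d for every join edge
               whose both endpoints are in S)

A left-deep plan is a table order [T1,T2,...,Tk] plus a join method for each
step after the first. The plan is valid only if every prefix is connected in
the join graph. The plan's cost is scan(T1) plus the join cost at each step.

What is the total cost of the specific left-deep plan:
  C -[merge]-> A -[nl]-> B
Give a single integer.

step 1: scan C: cost=120, card=120
step 2: join A via merge
    card(P join A) = 120*100/(50) = 240
    cost = 120 + 120*7 + 100*7 + 120 + 100 = 1880
step 3: join B via nl
    card(P join B) = 240*50/(120) = 100
    cost = 1880 + 240*50 = 13880

13880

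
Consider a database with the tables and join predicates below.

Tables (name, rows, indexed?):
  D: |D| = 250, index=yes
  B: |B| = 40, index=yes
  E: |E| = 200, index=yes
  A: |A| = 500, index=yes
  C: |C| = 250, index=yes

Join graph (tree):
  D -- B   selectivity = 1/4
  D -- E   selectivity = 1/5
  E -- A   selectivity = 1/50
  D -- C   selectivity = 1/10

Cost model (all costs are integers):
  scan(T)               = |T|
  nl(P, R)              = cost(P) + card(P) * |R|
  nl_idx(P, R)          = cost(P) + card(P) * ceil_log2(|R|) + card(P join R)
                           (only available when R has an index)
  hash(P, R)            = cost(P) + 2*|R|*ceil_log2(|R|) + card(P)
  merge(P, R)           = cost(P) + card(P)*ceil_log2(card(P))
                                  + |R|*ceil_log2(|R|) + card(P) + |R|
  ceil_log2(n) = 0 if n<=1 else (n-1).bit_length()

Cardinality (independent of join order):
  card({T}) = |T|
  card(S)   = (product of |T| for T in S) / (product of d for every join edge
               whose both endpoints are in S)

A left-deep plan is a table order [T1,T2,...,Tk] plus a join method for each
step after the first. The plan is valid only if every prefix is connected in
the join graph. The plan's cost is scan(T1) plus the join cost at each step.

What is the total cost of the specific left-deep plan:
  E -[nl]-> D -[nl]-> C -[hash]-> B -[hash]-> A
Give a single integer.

step 1: scan E: cost=200, card=200
step 2: join D via nl
    card(P join D) = 200*250/(5) = 10000
    cost = 200 + 200*250 = 50200
step 3: join C via nl
    card(P join C) = 10000*250/(10) = 250000
    cost = 50200 + 10000*250 = 2550200
step 4: join B via hash
    card(P join B) = 250000*40/(4) = 2500000
    cost = 2550200 + 2*40*6 + 250000 = 2800680
step 5: join A via hash
    card(P join A) = 2500000*500/(50) = 25000000
    cost = 2800680 + 2*500*9 + 2500000 = 5309680

5309680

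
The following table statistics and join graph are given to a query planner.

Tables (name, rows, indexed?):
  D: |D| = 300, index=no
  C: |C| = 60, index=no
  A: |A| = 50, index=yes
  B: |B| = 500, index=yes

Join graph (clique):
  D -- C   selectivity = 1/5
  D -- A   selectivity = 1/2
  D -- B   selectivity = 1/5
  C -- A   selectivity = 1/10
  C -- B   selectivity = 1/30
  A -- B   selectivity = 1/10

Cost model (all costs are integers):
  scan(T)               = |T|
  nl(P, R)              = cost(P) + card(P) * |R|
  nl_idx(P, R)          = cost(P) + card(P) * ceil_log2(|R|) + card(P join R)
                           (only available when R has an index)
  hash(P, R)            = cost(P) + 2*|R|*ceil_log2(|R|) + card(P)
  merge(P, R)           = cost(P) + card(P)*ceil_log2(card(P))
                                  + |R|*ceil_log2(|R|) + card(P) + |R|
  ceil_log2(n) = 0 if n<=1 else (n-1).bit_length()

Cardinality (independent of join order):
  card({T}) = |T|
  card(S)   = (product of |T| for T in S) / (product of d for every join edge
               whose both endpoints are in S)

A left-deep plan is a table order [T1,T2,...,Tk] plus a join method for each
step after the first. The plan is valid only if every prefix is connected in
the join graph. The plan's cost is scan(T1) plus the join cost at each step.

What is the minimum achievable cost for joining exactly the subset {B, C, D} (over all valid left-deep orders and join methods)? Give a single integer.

8000

Selinger DP over subsets of {B,C,D}:
  {D}: scan cost=300, card=300
  {C}: scan cost=60, card=60
  {B}: scan cost=500, card=500
  {CD}: card=3600; try (C,hash)→1320, (D,merge)→3480, (C,merge)→3720, (D,hash)→5520, (D,nl)→18060, (C,nl)→18300; best=1320 via (C,hash)
  {BD}: card=30000; try (D,hash)→6400, (B,merge)→8300, (D,merge)→8500, (B,hash)→9600, (B,nl_idx)→33000, (B,nl)→150300 …(+1); best=6400 via (D,hash)
  {BC}: card=1000; try (B,nl_idx)→1600, (C,hash)→1720, (B,merge)→5480, (C,merge)→5920, (B,hash)→9120, (B,nl)→30060 …(+1); best=1600 via (B,nl_idx)
  {BCD}: card=12000; try (D,hash)→8000, (B,hash)→13920, (D,merge)→15600, (C,hash)→37120, (B,nl_idx)→45720, (B,merge)→53120 …(+4); best=8000 via (D,hash)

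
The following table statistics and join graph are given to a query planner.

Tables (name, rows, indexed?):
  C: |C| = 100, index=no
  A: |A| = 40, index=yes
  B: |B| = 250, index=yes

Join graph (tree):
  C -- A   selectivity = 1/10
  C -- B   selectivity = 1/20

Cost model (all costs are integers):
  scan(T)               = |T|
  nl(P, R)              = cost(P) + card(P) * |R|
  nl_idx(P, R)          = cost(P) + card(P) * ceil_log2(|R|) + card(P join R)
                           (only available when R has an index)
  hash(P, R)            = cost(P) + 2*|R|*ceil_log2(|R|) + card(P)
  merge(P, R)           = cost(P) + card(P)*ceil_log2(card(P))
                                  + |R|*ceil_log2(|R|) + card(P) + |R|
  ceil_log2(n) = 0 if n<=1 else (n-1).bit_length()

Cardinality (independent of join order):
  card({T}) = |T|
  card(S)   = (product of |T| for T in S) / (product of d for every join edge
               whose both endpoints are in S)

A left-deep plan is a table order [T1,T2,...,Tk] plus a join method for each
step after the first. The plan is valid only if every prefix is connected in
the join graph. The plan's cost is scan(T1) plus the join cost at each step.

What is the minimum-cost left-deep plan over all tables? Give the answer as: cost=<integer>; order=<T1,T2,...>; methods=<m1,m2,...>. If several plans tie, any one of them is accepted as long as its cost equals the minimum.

Selinger DP (subsets sized 1..n):
  {C}: scan cost=100, card=100
  {A}: scan cost=40, card=40
  {B}: scan cost=250, card=250
  {AC}: card=400; try (A,hash)→680, (A,nl_idx)→1100, (C,merge)→1120, (A,merge)→1180, (C,hash)→1480, (C,nl)→4040 …(+1); best=680 via (A,hash)
  {BC}: card=1250; try (C,hash)→1900, (B,nl_idx)→2150, (B,merge)→3150, (C,merge)→3300, (B,hash)→4200, (B,nl)→25100 …(+1); best=1900 via (C,hash)
  {ABC}: card=5000; try (A,hash)→3630, (B,hash)→5080, (B,merge)→6930, (B,nl_idx)→8880, (A,nl_idx)→14400, (A,merge)→17180 …(+2); best=3630 via (A,hash)

cost=3630; order=B,C,A; methods=hash,hash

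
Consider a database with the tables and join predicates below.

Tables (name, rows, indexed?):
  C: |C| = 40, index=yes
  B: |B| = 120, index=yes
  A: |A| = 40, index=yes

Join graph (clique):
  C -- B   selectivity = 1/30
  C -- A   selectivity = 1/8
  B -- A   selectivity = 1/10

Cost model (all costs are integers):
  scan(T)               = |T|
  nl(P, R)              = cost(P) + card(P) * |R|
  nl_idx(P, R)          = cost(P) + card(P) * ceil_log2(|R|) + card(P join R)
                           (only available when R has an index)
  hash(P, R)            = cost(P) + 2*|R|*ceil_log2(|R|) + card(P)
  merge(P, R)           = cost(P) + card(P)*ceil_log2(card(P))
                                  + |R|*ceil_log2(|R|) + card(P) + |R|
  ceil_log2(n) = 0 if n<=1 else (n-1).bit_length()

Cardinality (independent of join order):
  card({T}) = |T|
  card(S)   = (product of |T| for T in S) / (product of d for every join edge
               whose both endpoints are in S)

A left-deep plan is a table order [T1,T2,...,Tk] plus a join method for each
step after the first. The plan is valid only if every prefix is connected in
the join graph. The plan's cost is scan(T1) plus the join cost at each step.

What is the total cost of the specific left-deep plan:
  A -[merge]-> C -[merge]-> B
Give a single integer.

step 1: scan A: cost=40, card=40
step 2: join C via merge
    card(P join C) = 40*40/(8) = 200
    cost = 40 + 40*6 + 40*6 + 40 + 40 = 600
step 3: join B via merge
    card(P join B) = 200*120/(30*10) = 80
    cost = 600 + 200*8 + 120*7 + 200 + 120 = 3360

3360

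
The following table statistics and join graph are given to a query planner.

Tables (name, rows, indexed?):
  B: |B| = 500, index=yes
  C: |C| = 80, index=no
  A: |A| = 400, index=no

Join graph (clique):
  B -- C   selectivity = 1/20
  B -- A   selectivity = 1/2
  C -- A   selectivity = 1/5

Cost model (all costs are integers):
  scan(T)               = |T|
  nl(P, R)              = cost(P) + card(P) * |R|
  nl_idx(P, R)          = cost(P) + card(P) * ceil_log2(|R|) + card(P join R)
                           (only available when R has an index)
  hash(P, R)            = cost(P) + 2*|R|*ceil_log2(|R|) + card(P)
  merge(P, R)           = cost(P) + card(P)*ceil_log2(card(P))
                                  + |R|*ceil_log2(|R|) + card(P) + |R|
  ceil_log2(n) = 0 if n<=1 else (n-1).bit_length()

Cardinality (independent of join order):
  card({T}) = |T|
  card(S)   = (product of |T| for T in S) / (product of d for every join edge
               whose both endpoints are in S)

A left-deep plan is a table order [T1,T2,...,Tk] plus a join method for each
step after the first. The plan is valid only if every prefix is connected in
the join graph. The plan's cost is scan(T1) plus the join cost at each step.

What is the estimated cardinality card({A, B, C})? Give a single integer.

Tables in S: A(400), B(500), C(80)
Edges inside S: B-C(d=20), B-A(d=2), C-A(d=5)
numerator = 400 * 500 * 80 = 16000000
denominator = 20 * 2 * 5 = 200
card(S) = 16000000 / 200 = 80000

80000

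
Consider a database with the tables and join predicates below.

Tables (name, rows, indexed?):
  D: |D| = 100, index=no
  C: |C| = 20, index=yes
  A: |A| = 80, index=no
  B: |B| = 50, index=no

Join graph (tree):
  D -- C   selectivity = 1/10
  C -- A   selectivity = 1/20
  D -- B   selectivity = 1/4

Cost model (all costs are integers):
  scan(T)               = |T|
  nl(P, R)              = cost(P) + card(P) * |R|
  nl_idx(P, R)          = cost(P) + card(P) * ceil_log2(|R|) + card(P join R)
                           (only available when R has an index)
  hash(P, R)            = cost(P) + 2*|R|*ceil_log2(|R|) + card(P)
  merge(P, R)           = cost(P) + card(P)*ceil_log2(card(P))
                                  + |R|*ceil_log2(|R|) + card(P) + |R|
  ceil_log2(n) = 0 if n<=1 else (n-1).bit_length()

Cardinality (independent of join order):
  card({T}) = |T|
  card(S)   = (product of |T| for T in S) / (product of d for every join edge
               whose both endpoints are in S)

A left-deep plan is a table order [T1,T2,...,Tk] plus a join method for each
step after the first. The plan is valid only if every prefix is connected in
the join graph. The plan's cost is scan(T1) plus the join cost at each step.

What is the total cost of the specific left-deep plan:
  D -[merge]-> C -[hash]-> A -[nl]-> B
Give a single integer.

42340

step 1: scan D: cost=100, card=100
step 2: join C via merge
    card(P join C) = 100*20/(10) = 200
    cost = 100 + 100*7 + 20*5 + 100 + 20 = 1020
step 3: join A via hash
    card(P join A) = 200*80/(20) = 800
    cost = 1020 + 2*80*7 + 200 = 2340
step 4: join B via nl
    card(P join B) = 800*50/(4) = 10000
    cost = 2340 + 800*50 = 42340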